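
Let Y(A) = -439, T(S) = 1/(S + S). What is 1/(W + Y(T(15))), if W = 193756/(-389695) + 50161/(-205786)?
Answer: -1359216530/597703171299 ≈ -0.0022741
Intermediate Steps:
T(S) = 1/(2*S)
W = -1007114629/1359216530 (W = 193756*(-1/389695) + 50161*(-1/205786) = -3284/6605 - 50161/205786 = -1007114629/1359216530 ≈ -0.74095)
1/(W + Y(T(15))) = 1/(-1007114629/1359216530 - 439) = 1/(-597703171299/1359216530) = -1359216530/597703171299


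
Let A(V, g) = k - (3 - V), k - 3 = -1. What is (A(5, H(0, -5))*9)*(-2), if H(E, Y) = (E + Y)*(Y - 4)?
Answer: -72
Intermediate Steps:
k = 2 (k = 3 - 1 = 2)
H(E, Y) = (-4 + Y)*(E + Y) (H(E, Y) = (E + Y)*(-4 + Y) = (-4 + Y)*(E + Y))
A(V, g) = -1 + V (A(V, g) = 2 - (3 - V) = 2 + (-3 + V) = -1 + V)
(A(5, H(0, -5))*9)*(-2) = ((-1 + 5)*9)*(-2) = (4*9)*(-2) = 36*(-2) = -72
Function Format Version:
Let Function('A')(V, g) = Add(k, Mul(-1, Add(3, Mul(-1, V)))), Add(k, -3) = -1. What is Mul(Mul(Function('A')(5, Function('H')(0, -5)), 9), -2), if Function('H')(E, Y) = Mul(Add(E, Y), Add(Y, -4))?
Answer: -72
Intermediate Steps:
k = 2 (k = Add(3, -1) = 2)
Function('H')(E, Y) = Mul(Add(-4, Y), Add(E, Y)) (Function('H')(E, Y) = Mul(Add(E, Y), Add(-4, Y)) = Mul(Add(-4, Y), Add(E, Y)))
Function('A')(V, g) = Add(-1, V) (Function('A')(V, g) = Add(2, Mul(-1, Add(3, Mul(-1, V)))) = Add(2, Add(-3, V)) = Add(-1, V))
Mul(Mul(Function('A')(5, Function('H')(0, -5)), 9), -2) = Mul(Mul(Add(-1, 5), 9), -2) = Mul(Mul(4, 9), -2) = Mul(36, -2) = -72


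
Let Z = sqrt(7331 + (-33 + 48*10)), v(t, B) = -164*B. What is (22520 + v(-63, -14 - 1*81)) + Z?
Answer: 38100 + sqrt(7778) ≈ 38188.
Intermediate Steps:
Z = sqrt(7778) (Z = sqrt(7331 + (-33 + 480)) = sqrt(7331 + 447) = sqrt(7778) ≈ 88.193)
(22520 + v(-63, -14 - 1*81)) + Z = (22520 - 164*(-14 - 1*81)) + sqrt(7778) = (22520 - 164*(-14 - 81)) + sqrt(7778) = (22520 - 164*(-95)) + sqrt(7778) = (22520 + 15580) + sqrt(7778) = 38100 + sqrt(7778)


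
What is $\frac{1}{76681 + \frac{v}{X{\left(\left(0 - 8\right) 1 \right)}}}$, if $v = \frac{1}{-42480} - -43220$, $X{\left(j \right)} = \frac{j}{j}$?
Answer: $\frac{42480}{5093394479} \approx 8.3402 \cdot 10^{-6}$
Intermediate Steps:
$X{\left(j \right)} = 1$
$v = \frac{1835985599}{42480}$ ($v = - \frac{1}{42480} + 43220 = \frac{1835985599}{42480} \approx 43220.0$)
$\frac{1}{76681 + \frac{v}{X{\left(\left(0 - 8\right) 1 \right)}}} = \frac{1}{76681 + \frac{1835985599}{42480 \cdot 1}} = \frac{1}{76681 + \frac{1835985599}{42480} \cdot 1} = \frac{1}{76681 + \frac{1835985599}{42480}} = \frac{1}{\frac{5093394479}{42480}} = \frac{42480}{5093394479}$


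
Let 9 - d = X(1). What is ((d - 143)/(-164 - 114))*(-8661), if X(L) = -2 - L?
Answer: -1134591/278 ≈ -4081.3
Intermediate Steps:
d = 12 (d = 9 - (-2 - 1*1) = 9 - (-2 - 1) = 9 - 1*(-3) = 9 + 3 = 12)
((d - 143)/(-164 - 114))*(-8661) = ((12 - 143)/(-164 - 114))*(-8661) = -131/(-278)*(-8661) = -131*(-1/278)*(-8661) = (131/278)*(-8661) = -1134591/278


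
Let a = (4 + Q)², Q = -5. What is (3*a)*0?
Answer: 0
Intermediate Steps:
a = 1 (a = (4 - 5)² = (-1)² = 1)
(3*a)*0 = (3*1)*0 = 3*0 = 0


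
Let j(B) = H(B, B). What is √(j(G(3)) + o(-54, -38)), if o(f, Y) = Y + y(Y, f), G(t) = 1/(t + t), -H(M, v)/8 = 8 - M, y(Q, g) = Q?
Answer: 4*I*√78/3 ≈ 11.776*I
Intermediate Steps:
H(M, v) = -64 + 8*M (H(M, v) = -8*(8 - M) = -64 + 8*M)
G(t) = 1/(2*t)
j(B) = -64 + 8*B
o(f, Y) = 2*Y (o(f, Y) = Y + Y = 2*Y)
√(j(G(3)) + o(-54, -38)) = √((-64 + 8*((½)/3)) + 2*(-38)) = √((-64 + 8*((½)*(⅓))) - 76) = √((-64 + 8*(⅙)) - 76) = √((-64 + 4/3) - 76) = √(-188/3 - 76) = √(-416/3) = 4*I*√78/3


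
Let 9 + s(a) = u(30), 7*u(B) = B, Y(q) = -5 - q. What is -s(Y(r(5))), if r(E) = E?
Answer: 33/7 ≈ 4.7143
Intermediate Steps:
u(B) = B/7
s(a) = -33/7 (s(a) = -9 + (⅐)*30 = -9 + 30/7 = -33/7)
-s(Y(r(5))) = -1*(-33/7) = 33/7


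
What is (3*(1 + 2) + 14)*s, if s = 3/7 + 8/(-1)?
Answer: -1219/7 ≈ -174.14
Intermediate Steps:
s = -53/7 (s = 3*(⅐) + 8*(-1) = 3/7 - 8 = -53/7 ≈ -7.5714)
(3*(1 + 2) + 14)*s = (3*(1 + 2) + 14)*(-53/7) = (3*3 + 14)*(-53/7) = (9 + 14)*(-53/7) = 23*(-53/7) = -1219/7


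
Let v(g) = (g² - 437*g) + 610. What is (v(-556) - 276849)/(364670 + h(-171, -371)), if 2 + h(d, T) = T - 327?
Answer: 275869/363970 ≈ 0.75794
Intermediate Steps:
v(g) = 610 + g² - 437*g
h(d, T) = -329 + T (h(d, T) = -2 + (T - 327) = -2 + (-327 + T) = -329 + T)
(v(-556) - 276849)/(364670 + h(-171, -371)) = ((610 + (-556)² - 437*(-556)) - 276849)/(364670 + (-329 - 371)) = ((610 + 309136 + 242972) - 276849)/(364670 - 700) = (552718 - 276849)/363970 = 275869*(1/363970) = 275869/363970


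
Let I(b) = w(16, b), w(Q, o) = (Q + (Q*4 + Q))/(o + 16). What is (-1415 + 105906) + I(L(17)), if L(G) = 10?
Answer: 1358431/13 ≈ 1.0449e+5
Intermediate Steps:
w(Q, o) = 6*Q/(16 + o) (w(Q, o) = (Q + (4*Q + Q))/(16 + o) = (Q + 5*Q)/(16 + o) = (6*Q)/(16 + o) = 6*Q/(16 + o))
I(b) = 96/(16 + b) (I(b) = 6*16/(16 + b) = 96/(16 + b))
(-1415 + 105906) + I(L(17)) = (-1415 + 105906) + 96/(16 + 10) = 104491 + 96/26 = 104491 + 96*(1/26) = 104491 + 48/13 = 1358431/13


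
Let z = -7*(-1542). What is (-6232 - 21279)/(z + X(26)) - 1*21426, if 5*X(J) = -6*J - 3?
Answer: -1153092041/53811 ≈ -21429.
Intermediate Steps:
X(J) = -⅗ - 6*J/5 (X(J) = (-6*J - 3)/5 = (-3 - 6*J)/5 = -⅗ - 6*J/5)
z = 10794
(-6232 - 21279)/(z + X(26)) - 1*21426 = (-6232 - 21279)/(10794 + (-⅗ - 6/5*26)) - 1*21426 = -27511/(10794 + (-⅗ - 156/5)) - 21426 = -27511/(10794 - 159/5) - 21426 = -27511/53811/5 - 21426 = -27511*5/53811 - 21426 = -137555/53811 - 21426 = -1153092041/53811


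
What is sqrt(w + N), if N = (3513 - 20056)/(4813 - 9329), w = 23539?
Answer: sqrt(120033775043)/2258 ≈ 153.44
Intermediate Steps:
N = 16543/4516 (N = -16543/(-4516) = -16543*(-1/4516) = 16543/4516 ≈ 3.6632)
sqrt(w + N) = sqrt(23539 + 16543/4516) = sqrt(106318667/4516) = sqrt(120033775043)/2258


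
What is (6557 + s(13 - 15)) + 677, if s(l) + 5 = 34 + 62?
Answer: 7325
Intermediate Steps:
s(l) = 91 (s(l) = -5 + (34 + 62) = -5 + 96 = 91)
(6557 + s(13 - 15)) + 677 = (6557 + 91) + 677 = 6648 + 677 = 7325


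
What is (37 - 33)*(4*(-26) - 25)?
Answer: -516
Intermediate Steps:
(37 - 33)*(4*(-26) - 25) = 4*(-104 - 25) = 4*(-129) = -516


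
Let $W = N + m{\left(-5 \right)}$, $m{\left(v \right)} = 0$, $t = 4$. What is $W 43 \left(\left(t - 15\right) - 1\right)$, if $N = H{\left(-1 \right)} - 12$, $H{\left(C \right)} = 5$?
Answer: $3612$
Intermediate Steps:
$N = -7$ ($N = 5 - 12 = -7$)
$W = -7$ ($W = -7 + 0 = -7$)
$W 43 \left(\left(t - 15\right) - 1\right) = \left(-7\right) 43 \left(\left(4 - 15\right) - 1\right) = - 301 \left(-11 - 1\right) = \left(-301\right) \left(-12\right) = 3612$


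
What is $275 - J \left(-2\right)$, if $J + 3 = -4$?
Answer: $261$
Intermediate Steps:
$J = -7$ ($J = -3 - 4 = -7$)
$275 - J \left(-2\right) = 275 - \left(-7\right) \left(-2\right) = 275 - 14 = 261$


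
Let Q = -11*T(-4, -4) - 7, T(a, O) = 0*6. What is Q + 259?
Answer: 252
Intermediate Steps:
T(a, O) = 0
Q = -7 (Q = -11*0 - 7 = 0 - 7 = -7)
Q + 259 = -7 + 259 = 252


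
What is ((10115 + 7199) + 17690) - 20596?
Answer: 14408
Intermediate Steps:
((10115 + 7199) + 17690) - 20596 = (17314 + 17690) - 20596 = 35004 - 20596 = 14408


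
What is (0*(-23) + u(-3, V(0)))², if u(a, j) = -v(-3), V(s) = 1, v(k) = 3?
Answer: 9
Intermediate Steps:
u(a, j) = -3 (u(a, j) = -1*3 = -3)
(0*(-23) + u(-3, V(0)))² = (0*(-23) - 3)² = (0 - 3)² = (-3)² = 9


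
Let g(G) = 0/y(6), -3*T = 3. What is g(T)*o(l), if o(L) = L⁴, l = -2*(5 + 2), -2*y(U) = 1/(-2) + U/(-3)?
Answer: 0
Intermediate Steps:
T = -1 (T = -⅓*3 = -1)
y(U) = ¼ + U/6 (y(U) = -(1/(-2) + U/(-3))/2 = -(1*(-½) + U*(-⅓))/2 = -(-½ - U/3)/2 = ¼ + U/6)
g(G) = 0 (g(G) = 0/(¼ + (⅙)*6) = 0/(¼ + 1) = 0/(5/4) = 0*(⅘) = 0)
l = -14 (l = -2*7 = -14)
g(T)*o(l) = 0*(-14)⁴ = 0*38416 = 0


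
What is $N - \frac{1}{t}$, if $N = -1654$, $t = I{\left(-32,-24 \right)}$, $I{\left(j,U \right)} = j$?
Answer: $- \frac{52927}{32} \approx -1654.0$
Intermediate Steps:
$t = -32$
$N - \frac{1}{t} = -1654 - \frac{1}{-32} = -1654 - - \frac{1}{32} = -1654 + \frac{1}{32} = - \frac{52927}{32}$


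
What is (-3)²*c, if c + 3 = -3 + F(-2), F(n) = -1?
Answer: -63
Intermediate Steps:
c = -7 (c = -3 + (-3 - 1) = -3 - 4 = -7)
(-3)²*c = (-3)²*(-7) = 9*(-7) = -63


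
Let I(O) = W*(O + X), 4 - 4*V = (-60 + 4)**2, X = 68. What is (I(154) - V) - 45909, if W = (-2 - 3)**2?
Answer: -39576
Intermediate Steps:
W = 25 (W = (-5)**2 = 25)
V = -783 (V = 1 - (-60 + 4)**2/4 = 1 - 1/4*(-56)**2 = 1 - 1/4*3136 = 1 - 784 = -783)
I(O) = 1700 + 25*O (I(O) = 25*(O + 68) = 25*(68 + O) = 1700 + 25*O)
(I(154) - V) - 45909 = ((1700 + 25*154) - 1*(-783)) - 45909 = ((1700 + 3850) + 783) - 45909 = (5550 + 783) - 45909 = 6333 - 45909 = -39576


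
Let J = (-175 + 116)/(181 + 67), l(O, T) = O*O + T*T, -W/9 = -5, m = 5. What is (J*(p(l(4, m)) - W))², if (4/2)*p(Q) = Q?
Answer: 8357881/246016 ≈ 33.973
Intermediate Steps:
W = 45 (W = -9*(-5) = 45)
l(O, T) = O² + T²
p(Q) = Q/2
J = -59/248 ≈ -0.23790
(J*(p(l(4, m)) - W))² = (-59*((4² + 5²)/2 - 1*45)/248)² = (-59*((16 + 25)/2 - 45)/248)² = (-59*((½)*41 - 45)/248)² = (-59*(41/2 - 45)/248)² = (-59/248*(-49/2))² = (2891/496)² = 8357881/246016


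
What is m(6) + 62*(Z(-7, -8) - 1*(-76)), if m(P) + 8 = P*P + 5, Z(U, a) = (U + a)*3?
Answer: 1955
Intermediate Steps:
Z(U, a) = 3*U + 3*a
m(P) = -3 + P² (m(P) = -8 + (P*P + 5) = -8 + (P² + 5) = -8 + (5 + P²) = -3 + P²)
m(6) + 62*(Z(-7, -8) - 1*(-76)) = (-3 + 6²) + 62*((3*(-7) + 3*(-8)) - 1*(-76)) = (-3 + 36) + 62*((-21 - 24) + 76) = 33 + 62*(-45 + 76) = 33 + 62*31 = 33 + 1922 = 1955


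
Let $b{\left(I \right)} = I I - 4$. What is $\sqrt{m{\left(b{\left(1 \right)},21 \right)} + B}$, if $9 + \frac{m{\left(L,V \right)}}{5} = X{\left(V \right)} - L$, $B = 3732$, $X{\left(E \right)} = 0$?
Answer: $\sqrt{3702} \approx 60.844$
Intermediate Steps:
$b{\left(I \right)} = -4 + I^{2}$ ($b{\left(I \right)} = I^{2} - 4 = -4 + I^{2}$)
$m{\left(L,V \right)} = -45 - 5 L$ ($m{\left(L,V \right)} = -45 + 5 \left(0 - L\right) = -45 + 5 \left(- L\right) = -45 - 5 L$)
$\sqrt{m{\left(b{\left(1 \right)},21 \right)} + B} = \sqrt{\left(-45 - 5 \left(-4 + 1^{2}\right)\right) + 3732} = \sqrt{\left(-45 - 5 \left(-4 + 1\right)\right) + 3732} = \sqrt{\left(-45 - -15\right) + 3732} = \sqrt{\left(-45 + 15\right) + 3732} = \sqrt{-30 + 3732} = \sqrt{3702}$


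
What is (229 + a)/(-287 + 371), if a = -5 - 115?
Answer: 109/84 ≈ 1.2976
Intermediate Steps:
a = -120
(229 + a)/(-287 + 371) = (229 - 120)/(-287 + 371) = 109/84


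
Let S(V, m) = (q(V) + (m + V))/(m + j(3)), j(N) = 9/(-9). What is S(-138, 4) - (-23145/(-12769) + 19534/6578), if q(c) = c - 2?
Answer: -12109760218/125991723 ≈ -96.115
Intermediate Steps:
j(N) = -1 (j(N) = 9*(-⅑) = -1)
q(c) = -2 + c
S(V, m) = (-2 + m + 2*V)/(-1 + m) (S(V, m) = ((-2 + V) + (m + V))/(m - 1) = ((-2 + V) + (V + m))/(-1 + m) = (-2 + m + 2*V)/(-1 + m))
S(-138, 4) - (-23145/(-12769) + 19534/6578) = (-2 + 4 + 2*(-138))/(-1 + 4) - (-23145/(-12769) + 19534/6578) = (-2 + 4 - 276)/3 - (-23145*(-1/12769) + 19534*(1/6578)) = (⅓)*(-274) - (23145/12769 + 9767/3289) = -274/3 - 1*200838728/41997241 = -274/3 - 200838728/41997241 = -12109760218/125991723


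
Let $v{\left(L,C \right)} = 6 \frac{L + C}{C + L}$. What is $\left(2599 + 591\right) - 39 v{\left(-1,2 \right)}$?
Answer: $2956$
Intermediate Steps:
$v{\left(L,C \right)} = 6$ ($v{\left(L,C \right)} = 6 \frac{C + L}{C + L} = 6 \cdot 1 = 6$)
$\left(2599 + 591\right) - 39 v{\left(-1,2 \right)} = \left(2599 + 591\right) - 234 = 3190 - 234 = 2956$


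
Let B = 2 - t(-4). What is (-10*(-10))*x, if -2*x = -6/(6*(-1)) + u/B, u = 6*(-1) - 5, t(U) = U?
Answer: 125/3 ≈ 41.667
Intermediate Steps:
B = 6 (B = 2 - 1*(-4) = 2 + 4 = 6)
u = -11 (u = -6 - 5 = -11)
x = 5/12 (x = -(-6/(6*(-1)) - 11/6)/2 = -(-6/(-6) - 11*⅙)/2 = -(-6*(-⅙) - 11/6)/2 = -(1 - 11/6)/2 = -½*(-⅚) = 5/12 ≈ 0.41667)
(-10*(-10))*x = -10*(-10)*(5/12) = 100*(5/12) = 125/3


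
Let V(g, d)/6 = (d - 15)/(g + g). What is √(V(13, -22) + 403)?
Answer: 2*√16666/13 ≈ 19.861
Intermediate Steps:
V(g, d) = 3*(-15 + d)/g (V(g, d) = 6*((d - 15)/(g + g)) = 6*((-15 + d)/((2*g))) = 6*((-15 + d)*(1/(2*g))) = 6*((-15 + d)/(2*g)) = 3*(-15 + d)/g)
√(V(13, -22) + 403) = √(3*(-15 - 22)/13 + 403) = √(3*(1/13)*(-37) + 403) = √(-111/13 + 403) = √(5128/13) = 2*√16666/13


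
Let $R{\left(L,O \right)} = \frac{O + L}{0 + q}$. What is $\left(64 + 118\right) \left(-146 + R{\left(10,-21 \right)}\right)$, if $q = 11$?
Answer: $-26754$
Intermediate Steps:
$R{\left(L,O \right)} = \frac{L}{11} + \frac{O}{11}$ ($R{\left(L,O \right)} = \frac{O + L}{0 + 11} = \frac{L + O}{11} = \left(L + O\right) \frac{1}{11} = \frac{L}{11} + \frac{O}{11}$)
$\left(64 + 118\right) \left(-146 + R{\left(10,-21 \right)}\right) = \left(64 + 118\right) \left(-146 + \left(\frac{1}{11} \cdot 10 + \frac{1}{11} \left(-21\right)\right)\right) = 182 \left(-146 + \left(\frac{10}{11} - \frac{21}{11}\right)\right) = 182 \left(-146 - 1\right) = 182 \left(-147\right) = -26754$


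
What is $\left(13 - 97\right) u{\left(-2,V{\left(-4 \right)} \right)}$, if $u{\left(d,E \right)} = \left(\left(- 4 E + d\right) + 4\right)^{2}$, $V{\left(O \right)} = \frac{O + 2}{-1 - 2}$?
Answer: $- \frac{112}{3} \approx -37.333$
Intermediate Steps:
$V{\left(O \right)} = - \frac{2}{3} - \frac{O}{3}$ ($V{\left(O \right)} = \frac{2 + O}{-3} = \left(2 + O\right) \left(- \frac{1}{3}\right) = - \frac{2}{3} - \frac{O}{3}$)
$u{\left(d,E \right)} = \left(4 + d - 4 E\right)^{2}$ ($u{\left(d,E \right)} = \left(\left(d - 4 E\right) + 4\right)^{2} = \left(4 + d - 4 E\right)^{2}$)
$\left(13 - 97\right) u{\left(-2,V{\left(-4 \right)} \right)} = \left(13 - 97\right) \left(4 - 2 - 4 \left(- \frac{2}{3} - - \frac{4}{3}\right)\right)^{2} = - 84 \left(4 - 2 - 4 \left(- \frac{2}{3} + \frac{4}{3}\right)\right)^{2} = - 84 \left(4 - 2 - \frac{8}{3}\right)^{2} = - 84 \left(- \frac{2}{3}\right)^{2} = \left(-84\right) \frac{4}{9} = - \frac{112}{3}$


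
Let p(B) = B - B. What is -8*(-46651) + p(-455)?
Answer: 373208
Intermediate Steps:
p(B) = 0
-8*(-46651) + p(-455) = -8*(-46651) + 0 = 373208 + 0 = 373208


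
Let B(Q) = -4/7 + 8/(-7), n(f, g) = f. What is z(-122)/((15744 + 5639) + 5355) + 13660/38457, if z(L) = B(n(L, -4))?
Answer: 1278113038/3598921431 ≈ 0.35514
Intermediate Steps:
B(Q) = -12/7 (B(Q) = -4*⅐ + 8*(-⅐) = -4/7 - 8/7 = -12/7)
z(L) = -12/7
z(-122)/((15744 + 5639) + 5355) + 13660/38457 = -12/(7*((15744 + 5639) + 5355)) + 13660/38457 = -12/(7*(21383 + 5355)) + 13660*(1/38457) = -12/7/26738 + 13660/38457 = -12/7*1/26738 + 13660/38457 = -6/93583 + 13660/38457 = 1278113038/3598921431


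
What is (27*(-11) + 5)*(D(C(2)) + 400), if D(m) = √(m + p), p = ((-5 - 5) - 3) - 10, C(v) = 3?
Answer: -116800 - 584*I*√5 ≈ -1.168e+5 - 1305.9*I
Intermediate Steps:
p = -23 (p = (-10 - 3) - 10 = -13 - 10 = -23)
D(m) = √(-23 + m) (D(m) = √(m - 23) = √(-23 + m))
(27*(-11) + 5)*(D(C(2)) + 400) = (27*(-11) + 5)*(√(-23 + 3) + 400) = (-297 + 5)*(√(-20) + 400) = -292*(2*I*√5 + 400) = -292*(400 + 2*I*√5) = -116800 - 584*I*√5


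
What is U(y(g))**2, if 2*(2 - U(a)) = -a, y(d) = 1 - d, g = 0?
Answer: 25/4 ≈ 6.2500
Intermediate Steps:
U(a) = 2 + a/2 (U(a) = 2 - (-1)*a/2 = 2 + a/2)
U(y(g))**2 = (2 + (1 - 1*0)/2)**2 = (2 + (1 + 0)/2)**2 = (2 + (1/2)*1)**2 = (2 + 1/2)**2 = (5/2)**2 = 25/4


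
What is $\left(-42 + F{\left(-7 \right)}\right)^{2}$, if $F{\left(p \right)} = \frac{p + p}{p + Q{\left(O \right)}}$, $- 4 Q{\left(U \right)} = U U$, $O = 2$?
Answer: $\frac{25921}{16} \approx 1620.1$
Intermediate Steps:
$Q{\left(U \right)} = - \frac{U^{2}}{4}$ ($Q{\left(U \right)} = - \frac{U U}{4} = - \frac{U^{2}}{4}$)
$F{\left(p \right)} = \frac{2 p}{-1 + p}$ ($F{\left(p \right)} = \frac{p + p}{p - \frac{2^{2}}{4}} = \frac{2 p}{p - 1} = \frac{2 p}{-1 + p}$)
$\left(-42 + F{\left(-7 \right)}\right)^{2} = \left(-42 + 2 \left(-7\right) \frac{1}{-1 - 7}\right)^{2} = \left(-42 + 2 \left(-7\right) \frac{1}{-8}\right)^{2} = \left(-42 + 2 \left(-7\right) \left(- \frac{1}{8}\right)\right)^{2} = \left(-42 + \frac{7}{4}\right)^{2} = \left(- \frac{161}{4}\right)^{2} = \frac{25921}{16}$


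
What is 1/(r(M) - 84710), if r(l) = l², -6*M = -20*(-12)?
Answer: -1/83110 ≈ -1.2032e-5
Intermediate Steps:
M = -40 (M = -(-10)*(-12)/3 = -⅙*240 = -40)
1/(r(M) - 84710) = 1/((-40)² - 84710) = 1/(1600 - 84710) = 1/(-83110) = -1/83110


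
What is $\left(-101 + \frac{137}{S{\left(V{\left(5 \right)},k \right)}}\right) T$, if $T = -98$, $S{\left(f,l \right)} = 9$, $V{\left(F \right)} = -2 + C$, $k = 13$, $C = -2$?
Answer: $\frac{75656}{9} \approx 8406.2$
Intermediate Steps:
$V{\left(F \right)} = -4$ ($V{\left(F \right)} = -2 - 2 = -4$)
$\left(-101 + \frac{137}{S{\left(V{\left(5 \right)},k \right)}}\right) T = \left(-101 + \frac{137}{9}\right) \left(-98\right) = \left(- \frac{772}{9}\right) \left(-98\right) = \frac{75656}{9}$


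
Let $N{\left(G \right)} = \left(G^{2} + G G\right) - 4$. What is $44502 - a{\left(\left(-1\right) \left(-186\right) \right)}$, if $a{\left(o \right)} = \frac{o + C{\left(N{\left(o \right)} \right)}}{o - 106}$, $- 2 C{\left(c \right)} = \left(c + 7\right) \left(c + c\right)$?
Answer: $\frac{2395511817}{40} \approx 5.9888 \cdot 10^{7}$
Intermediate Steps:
$N{\left(G \right)} = -4 + 2 G^{2}$ ($N{\left(G \right)} = \left(G^{2} + G^{2}\right) - 4 = 2 G^{2} - 4 = -4 + 2 G^{2}$)
$C{\left(c \right)} = - c \left(7 + c\right)$ ($C{\left(c \right)} = - \frac{\left(c + 7\right) \left(c + c\right)}{2} = - \frac{\left(7 + c\right) 2 c}{2} = - \frac{2 c \left(7 + c\right)}{2} = - c \left(7 + c\right)$)
$a{\left(o \right)} = \frac{o - \left(-4 + 2 o^{2}\right) \left(3 + 2 o^{2}\right)}{-106 + o}$ ($a{\left(o \right)} = \frac{o - \left(-4 + 2 o^{2}\right) \left(7 + \left(-4 + 2 o^{2}\right)\right)}{o - 106} = \frac{o - \left(-4 + 2 o^{2}\right) \left(3 + 2 o^{2}\right)}{-106 + o}$)
$44502 - a{\left(\left(-1\right) \left(-186\right) \right)} = 44502 - \frac{12 - -186 - 4 \left(\left(-1\right) \left(-186\right)\right)^{4} + 2 \left(\left(-1\right) \left(-186\right)\right)^{2}}{-106 - -186} = 44502 - \frac{12 + 186 - 4 \cdot 186^{4} + 2 \cdot 186^{2}}{-106 + 186} = 44502 - \frac{12 + 186 - 4787532864 + 2 \cdot 34596}{80} = 44502 - \frac{12 + 186 - 4787532864 + 69192}{80} = 44502 - \frac{1}{80} \left(-4787463474\right) = 44502 - - \frac{2393731737}{40} = 44502 + \frac{2393731737}{40} = \frac{2395511817}{40}$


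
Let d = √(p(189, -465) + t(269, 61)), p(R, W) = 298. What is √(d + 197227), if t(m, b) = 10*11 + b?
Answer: √(197227 + √469) ≈ 444.13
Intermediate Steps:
t(m, b) = 110 + b
d = √469 (d = √(298 + (110 + 61)) = √(298 + 171) = √469 ≈ 21.656)
√(d + 197227) = √(√469 + 197227) = √(197227 + √469)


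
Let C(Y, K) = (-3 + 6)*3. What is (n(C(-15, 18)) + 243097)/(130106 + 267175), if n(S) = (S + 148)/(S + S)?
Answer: 4375903/7151058 ≈ 0.61192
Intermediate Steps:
C(Y, K) = 9 (C(Y, K) = 3*3 = 9)
n(S) = (148 + S)/(2*S) (n(S) = (148 + S)/((2*S)) = (148 + S)*(1/(2*S)) = (148 + S)/(2*S))
(n(C(-15, 18)) + 243097)/(130106 + 267175) = ((1/2)*(148 + 9)/9 + 243097)/(130106 + 267175) = ((1/2)*(1/9)*157 + 243097)/397281 = (157/18 + 243097)*(1/397281) = (4375903/18)*(1/397281) = 4375903/7151058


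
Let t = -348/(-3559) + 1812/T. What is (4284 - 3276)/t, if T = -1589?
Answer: -39586757/40944 ≈ -966.85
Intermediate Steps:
t = -5895936/5655251 (t = -348/(-3559) + 1812/(-1589) = -348*(-1/3559) + 1812*(-1/1589) = 348/3559 - 1812/1589 = -5895936/5655251 ≈ -1.0426)
(4284 - 3276)/t = (4284 - 3276)/(-5895936/5655251) = 1008*(-5655251/5895936) = -39586757/40944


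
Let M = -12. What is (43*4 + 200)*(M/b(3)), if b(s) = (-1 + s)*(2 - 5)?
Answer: 744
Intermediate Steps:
b(s) = 3 - 3*s (b(s) = (-1 + s)*(-3) = 3 - 3*s)
(43*4 + 200)*(M/b(3)) = (43*4 + 200)*(-12/(3 - 3*3)) = (172 + 200)*(-12/(3 - 9)) = 372*(-12/(-6)) = 372*(-12*(-⅙)) = 372*2 = 744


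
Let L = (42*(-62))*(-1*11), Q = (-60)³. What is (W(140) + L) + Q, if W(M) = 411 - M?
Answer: -187085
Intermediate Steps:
Q = -216000
L = 28644 (L = -2604*(-11) = 28644)
(W(140) + L) + Q = ((411 - 1*140) + 28644) - 216000 = ((411 - 140) + 28644) - 216000 = (271 + 28644) - 216000 = 28915 - 216000 = -187085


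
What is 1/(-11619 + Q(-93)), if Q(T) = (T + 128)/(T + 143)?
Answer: -10/116183 ≈ -8.6071e-5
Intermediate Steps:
Q(T) = (128 + T)/(143 + T)
1/(-11619 + Q(-93)) = 1/(-11619 + (128 - 93)/(143 - 93)) = 1/(-11619 + 35/50) = 1/(-11619 + (1/50)*35) = 1/(-11619 + 7/10) = 1/(-116183/10) = -10/116183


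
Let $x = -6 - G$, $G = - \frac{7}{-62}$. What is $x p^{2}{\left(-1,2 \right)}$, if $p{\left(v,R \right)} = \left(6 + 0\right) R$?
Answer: $- \frac{27288}{31} \approx -880.26$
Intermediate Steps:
$p{\left(v,R \right)} = 6 R$
$G = \frac{7}{62}$ ($G = \left(-7\right) \left(- \frac{1}{62}\right) = \frac{7}{62} \approx 0.1129$)
$x = - \frac{379}{62}$ ($x = -6 - \frac{7}{62} = - \frac{379}{62} \approx -6.1129$)
$x p^{2}{\left(-1,2 \right)} = - \frac{379 \left(6 \cdot 2\right)^{2}}{62} = - \frac{379 \cdot 12^{2}}{62} = \left(- \frac{379}{62}\right) 144 = - \frac{27288}{31}$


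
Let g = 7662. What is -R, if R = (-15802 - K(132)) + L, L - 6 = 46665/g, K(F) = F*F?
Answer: 84828325/2554 ≈ 33214.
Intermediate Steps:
K(F) = F²
L = 30879/2554 (L = 6 + 46665/7662 = 6 + 46665*(1/7662) = 6 + 15555/2554 = 30879/2554 ≈ 12.090)
R = -84828325/2554 (R = (-15802 - 1*132²) + 30879/2554 = (-15802 - 1*17424) + 30879/2554 = (-15802 - 17424) + 30879/2554 = -33226 + 30879/2554 = -84828325/2554 ≈ -33214.)
-R = -1*(-84828325/2554) = 84828325/2554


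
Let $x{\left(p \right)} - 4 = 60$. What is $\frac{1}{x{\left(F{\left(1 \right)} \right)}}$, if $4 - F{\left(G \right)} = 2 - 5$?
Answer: $\frac{1}{64} \approx 0.015625$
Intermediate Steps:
$F{\left(G \right)} = 7$ ($F{\left(G \right)} = 4 - \left(2 - 5\right) = 4 - -3 = 4 + 3 = 7$)
$x{\left(p \right)} = 64$ ($x{\left(p \right)} = 4 + 60 = 64$)
$\frac{1}{x{\left(F{\left(1 \right)} \right)}} = \frac{1}{64}$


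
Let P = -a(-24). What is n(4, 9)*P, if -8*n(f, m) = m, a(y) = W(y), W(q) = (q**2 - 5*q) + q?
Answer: 756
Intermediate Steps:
W(q) = q**2 - 4*q
a(y) = y*(-4 + y)
n(f, m) = -m/8
P = -672 (P = -(-24)*(-4 - 24) = -(-24)*(-28) = -1*672 = -672)
n(4, 9)*P = -1/8*9*(-672) = -9/8*(-672) = 756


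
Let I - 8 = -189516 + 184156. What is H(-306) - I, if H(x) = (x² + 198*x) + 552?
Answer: 38952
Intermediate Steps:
I = -5352 (I = 8 + (-189516 + 184156) = 8 - 5360 = -5352)
H(x) = 552 + x² + 198*x
H(-306) - I = (552 + (-306)² + 198*(-306)) - 1*(-5352) = (552 + 93636 - 60588) + 5352 = 33600 + 5352 = 38952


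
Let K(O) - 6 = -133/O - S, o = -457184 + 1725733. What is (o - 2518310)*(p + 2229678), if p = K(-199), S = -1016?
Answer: -554780696895513/199 ≈ -2.7878e+12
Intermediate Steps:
o = 1268549
K(O) = 1022 - 133/O (K(O) = 6 + (-133/O - 1*(-1016)) = 6 + (-133/O + 1016) = 6 + (1016 - 133/O) = 1022 - 133/O)
p = 203511/199 (p = 1022 - 133/(-199) = 1022 - 133*(-1/199) = 1022 + 133/199 = 203511/199 ≈ 1022.7)
(o - 2518310)*(p + 2229678) = (1268549 - 2518310)*(203511/199 + 2229678) = -1249761*443909433/199 = -554780696895513/199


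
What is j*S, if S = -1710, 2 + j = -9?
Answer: 18810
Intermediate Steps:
j = -11 (j = -2 - 9 = -11)
j*S = -11*(-1710) = 18810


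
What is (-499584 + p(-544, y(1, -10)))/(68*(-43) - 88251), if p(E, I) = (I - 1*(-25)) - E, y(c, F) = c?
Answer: 499014/91175 ≈ 5.4731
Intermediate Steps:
p(E, I) = 25 + I - E (p(E, I) = (I + 25) - E = (25 + I) - E = 25 + I - E)
(-499584 + p(-544, y(1, -10)))/(68*(-43) - 88251) = (-499584 + (25 + 1 - 1*(-544)))/(68*(-43) - 88251) = (-499584 + (25 + 1 + 544))/(-2924 - 88251) = (-499584 + 570)/(-91175) = -499014*(-1/91175) = 499014/91175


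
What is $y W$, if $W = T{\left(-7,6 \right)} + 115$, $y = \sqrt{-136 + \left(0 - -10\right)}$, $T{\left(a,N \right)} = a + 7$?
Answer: $345 i \sqrt{14} \approx 1290.9 i$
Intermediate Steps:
$T{\left(a,N \right)} = 7 + a$
$y = 3 i \sqrt{14}$ ($y = \sqrt{-136 + \left(0 + 10\right)} = \sqrt{-136 + 10} = \sqrt{-126} = 3 i \sqrt{14} \approx 11.225 i$)
$W = 115$ ($W = \left(7 - 7\right) + 115 = 0 + 115 = 115$)
$y W = 3 i \sqrt{14} \cdot 115 = 345 i \sqrt{14}$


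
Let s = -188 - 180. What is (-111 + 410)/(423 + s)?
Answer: 299/55 ≈ 5.4364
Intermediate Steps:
s = -368
(-111 + 410)/(423 + s) = (-111 + 410)/(423 - 368) = 299/55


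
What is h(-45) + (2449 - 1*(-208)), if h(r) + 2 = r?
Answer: 2610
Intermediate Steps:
h(r) = -2 + r
h(-45) + (2449 - 1*(-208)) = (-2 - 45) + (2449 - 1*(-208)) = -47 + (2449 + 208) = -47 + 2657 = 2610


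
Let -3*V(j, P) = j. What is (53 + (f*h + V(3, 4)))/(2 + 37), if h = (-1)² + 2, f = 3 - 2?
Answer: 55/39 ≈ 1.4103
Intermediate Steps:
f = 1
V(j, P) = -j/3
h = 3 (h = 1 + 2 = 3)
(53 + (f*h + V(3, 4)))/(2 + 37) = (53 + (1*3 - ⅓*3))/(2 + 37) = (53 + (3 - 1))/39 = (53 + 2)*(1/39) = 55*(1/39) = 55/39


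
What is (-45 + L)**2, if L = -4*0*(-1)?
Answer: 2025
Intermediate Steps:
L = 0 (L = 0*(-1) = 0)
(-45 + L)**2 = (-45 + 0)**2 = (-45)**2 = 2025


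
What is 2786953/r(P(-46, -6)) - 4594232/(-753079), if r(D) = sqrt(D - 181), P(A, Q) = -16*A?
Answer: 4594232/753079 + 2786953*sqrt(555)/555 ≈ 1.1831e+5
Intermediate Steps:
r(D) = sqrt(-181 + D)
2786953/r(P(-46, -6)) - 4594232/(-753079) = 2786953/(sqrt(-181 - 16*(-46))) - 4594232/(-753079) = 2786953/(sqrt(-181 + 736)) - 4594232*(-1/753079) = 2786953/(sqrt(555)) + 4594232/753079 = 2786953*(sqrt(555)/555) + 4594232/753079 = 2786953*sqrt(555)/555 + 4594232/753079 = 4594232/753079 + 2786953*sqrt(555)/555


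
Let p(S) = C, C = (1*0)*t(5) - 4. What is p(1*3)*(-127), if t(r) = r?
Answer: 508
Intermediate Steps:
C = -4 (C = (1*0)*5 - 4 = 0*5 - 4 = 0 - 4 = -4)
p(S) = -4
p(1*3)*(-127) = -4*(-127) = 508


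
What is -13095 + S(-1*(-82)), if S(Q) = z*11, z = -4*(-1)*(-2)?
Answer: -13183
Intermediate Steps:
z = -8 (z = 4*(-2) = -8)
S(Q) = -88 (S(Q) = -8*11 = -88)
-13095 + S(-1*(-82)) = -13095 - 88 = -13183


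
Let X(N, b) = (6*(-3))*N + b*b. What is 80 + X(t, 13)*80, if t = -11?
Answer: 29440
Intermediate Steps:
X(N, b) = b² - 18*N (X(N, b) = -18*N + b² = b² - 18*N)
80 + X(t, 13)*80 = 80 + (13² - 18*(-11))*80 = 80 + (169 + 198)*80 = 80 + 367*80 = 80 + 29360 = 29440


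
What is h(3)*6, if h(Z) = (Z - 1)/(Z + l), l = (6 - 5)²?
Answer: 3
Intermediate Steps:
l = 1 (l = 1² = 1)
h(Z) = (-1 + Z)/(1 + Z) (h(Z) = (Z - 1)/(Z + 1) = (-1 + Z)/(1 + Z))
h(3)*6 = ((-1 + 3)/(1 + 3))*6 = (2/4)*6 = ((¼)*2)*6 = (½)*6 = 3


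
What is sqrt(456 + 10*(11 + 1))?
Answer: 24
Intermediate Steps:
sqrt(456 + 10*(11 + 1)) = sqrt(456 + 10*12) = sqrt(456 + 120) = sqrt(576) = 24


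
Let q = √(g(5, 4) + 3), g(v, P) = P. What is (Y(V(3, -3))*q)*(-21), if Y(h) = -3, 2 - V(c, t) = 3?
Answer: 63*√7 ≈ 166.68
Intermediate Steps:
V(c, t) = -1 (V(c, t) = 2 - 1*3 = 2 - 3 = -1)
q = √7 (q = √(4 + 3) = √7 ≈ 2.6458)
(Y(V(3, -3))*q)*(-21) = -3*√7*(-21) = 63*√7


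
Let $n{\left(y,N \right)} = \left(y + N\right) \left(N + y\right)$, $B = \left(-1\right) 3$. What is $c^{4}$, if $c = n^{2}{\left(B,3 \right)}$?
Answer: $0$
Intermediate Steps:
$B = -3$
$n{\left(y,N \right)} = \left(N + y\right)^{2}$ ($n{\left(y,N \right)} = \left(N + y\right) \left(N + y\right) = \left(N + y\right)^{2}$)
$c = 0$ ($c = \left(\left(3 - 3\right)^{2}\right)^{2} = \left(0^{2}\right)^{2} = 0^{2} = 0$)
$c^{4} = 0^{4} = 0$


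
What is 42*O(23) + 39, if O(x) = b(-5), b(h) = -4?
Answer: -129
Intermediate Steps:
O(x) = -4
42*O(23) + 39 = 42*(-4) + 39 = -168 + 39 = -129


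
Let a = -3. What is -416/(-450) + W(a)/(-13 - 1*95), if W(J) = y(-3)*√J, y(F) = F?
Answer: 208/225 + I*√3/36 ≈ 0.92444 + 0.048113*I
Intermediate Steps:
W(J) = -3*√J
-416/(-450) + W(a)/(-13 - 1*95) = -416/(-450) + (-3*I*√3)/(-13 - 1*95) = -416*(-1/450) + (-3*I*√3)/(-13 - 95) = 208/225 - 3*I*√3/(-108) = 208/225 - 3*I*√3*(-1/108) = 208/225 + I*√3/36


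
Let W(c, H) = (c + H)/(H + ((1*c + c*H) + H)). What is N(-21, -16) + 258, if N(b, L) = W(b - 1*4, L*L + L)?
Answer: 286079/1109 ≈ 257.96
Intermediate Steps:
W(c, H) = (H + c)/(c + 2*H + H*c) (W(c, H) = (H + c)/(H + ((c + H*c) + H)) = (H + c)/(H + (H + c + H*c)) = (H + c)/(c + 2*H + H*c))
N(b, L) = (-4 + L + b + L²)/(-4 + b + 2*L + 2*L² + (-4 + b)*(L + L²)) (N(b, L) = ((L*L + L) + (b - 1*4))/((b - 1*4) + 2*(L*L + L) + (L*L + L)*(b - 1*4)) = ((L² + L) + (b - 4))/((b - 4) + 2*(L² + L) + (L² + L)*(b - 4)) = ((L + L²) + (-4 + b))/((-4 + b) + 2*(L + L²) + (L + L²)*(-4 + b)) = (-4 + L + b + L²)/((-4 + b) + (2*L + 2*L²) + (-4 + b)*(L + L²)) = (-4 + L + b + L²)/(-4 + b + 2*L + 2*L² + (-4 + b)*(L + L²)))
N(-21, -16) + 258 = (-4 - 21 - 16*(1 - 16))/(-4 - 21 + 2*(-16)*(1 - 16) - 16*(1 - 16)*(-4 - 21)) + 258 = (-4 - 21 - 16*(-15))/(-4 - 21 + 2*(-16)*(-15) - 16*(-15)*(-25)) + 258 = (-4 - 21 + 240)/(-4 - 21 + 480 - 6000) + 258 = 215/(-5545) + 258 = -1/5545*215 + 258 = -43/1109 + 258 = 286079/1109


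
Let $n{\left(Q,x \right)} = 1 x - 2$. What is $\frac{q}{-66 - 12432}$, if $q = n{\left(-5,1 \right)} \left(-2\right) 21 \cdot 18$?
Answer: $- \frac{126}{2083} \approx -0.06049$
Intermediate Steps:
$n{\left(Q,x \right)} = -2 + x$ ($n{\left(Q,x \right)} = x - 2 = -2 + x$)
$q = 756$ ($q = \left(-2 + 1\right) \left(-2\right) 21 \cdot 18 = \left(-1\right) \left(-2\right) 21 \cdot 18 = 2 \cdot 21 \cdot 18 = 42 \cdot 18 = 756$)
$\frac{q}{-66 - 12432} = \frac{756}{-66 - 12432} = \frac{756}{-12498} = 756 \left(- \frac{1}{12498}\right) = - \frac{126}{2083}$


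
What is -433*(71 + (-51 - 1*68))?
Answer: 20784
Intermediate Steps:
-433*(71 + (-51 - 1*68)) = -433*(71 + (-51 - 68)) = -433*(71 - 119) = -433*(-48) = 20784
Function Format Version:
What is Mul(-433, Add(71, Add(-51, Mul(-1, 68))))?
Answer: 20784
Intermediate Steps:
Mul(-433, Add(71, Add(-51, Mul(-1, 68)))) = Mul(-433, Add(71, Add(-51, -68))) = Mul(-433, Add(71, -119)) = Mul(-433, -48) = 20784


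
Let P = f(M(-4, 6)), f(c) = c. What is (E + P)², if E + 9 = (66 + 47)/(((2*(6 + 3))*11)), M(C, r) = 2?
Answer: 1620529/39204 ≈ 41.336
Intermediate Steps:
P = 2
E = -1669/198 (E = -9 + (66 + 47)/(((2*(6 + 3))*11)) = -9 + 113/(((2*9)*11)) = -9 + 113/((18*11)) = -9 + 113/198 = -1669/198 ≈ -8.4293)
(E + P)² = (-1669/198 + 2)² = (-1273/198)² = 1620529/39204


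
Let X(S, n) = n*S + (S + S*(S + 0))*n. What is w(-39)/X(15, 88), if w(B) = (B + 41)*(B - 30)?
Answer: -23/3740 ≈ -0.0061497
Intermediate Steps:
X(S, n) = S*n + n*(S + S²) (X(S, n) = S*n + (S + S*S)*n = S*n + (S + S²)*n = S*n + n*(S + S²))
w(B) = (-30 + B)*(41 + B) (w(B) = (41 + B)*(-30 + B) = (-30 + B)*(41 + B))
w(-39)/X(15, 88) = (-1230 + (-39)² + 11*(-39))/((15*88*(2 + 15))) = (-1230 + 1521 - 429)/((15*88*17)) = -138/22440 = -138*1/22440 = -23/3740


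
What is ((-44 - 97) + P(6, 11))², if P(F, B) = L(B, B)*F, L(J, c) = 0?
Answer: 19881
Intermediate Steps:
P(F, B) = 0 (P(F, B) = 0*F = 0)
((-44 - 97) + P(6, 11))² = ((-44 - 97) + 0)² = (-141 + 0)² = (-141)² = 19881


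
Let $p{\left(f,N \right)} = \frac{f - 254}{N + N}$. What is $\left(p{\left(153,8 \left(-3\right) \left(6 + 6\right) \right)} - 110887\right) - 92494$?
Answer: $- \frac{117147355}{576} \approx -2.0338 \cdot 10^{5}$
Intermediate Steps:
$p{\left(f,N \right)} = \frac{-254 + f}{2 N}$
$\left(p{\left(153,8 \left(-3\right) \left(6 + 6\right) \right)} - 110887\right) - 92494 = \left(\frac{-254 + 153}{2 \cdot 8 \left(-3\right) \left(6 + 6\right)} - 110887\right) - 92494 = \left(\frac{1}{2} \frac{1}{\left(-24\right) 12} \left(-101\right) - 110887\right) - 92494 = \left(\frac{1}{2} \frac{1}{-288} \left(-101\right) - 110887\right) - 92494 = \left(\frac{1}{2} \left(- \frac{1}{288}\right) \left(-101\right) - 110887\right) - 92494 = \left(\frac{101}{576} - 110887\right) - 92494 = - \frac{63870811}{576} - 92494 = - \frac{117147355}{576}$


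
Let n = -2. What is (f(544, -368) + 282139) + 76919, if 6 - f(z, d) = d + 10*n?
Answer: 359452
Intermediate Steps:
f(z, d) = 26 - d (f(z, d) = 6 - (d + 10*(-2)) = 6 - (d - 20) = 6 - (-20 + d) = 6 + (20 - d) = 26 - d)
(f(544, -368) + 282139) + 76919 = ((26 - 1*(-368)) + 282139) + 76919 = ((26 + 368) + 282139) + 76919 = (394 + 282139) + 76919 = 282533 + 76919 = 359452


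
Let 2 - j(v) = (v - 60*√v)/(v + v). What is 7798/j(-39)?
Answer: 202748/439 + 311920*I*√39/1317 ≈ 461.84 + 1479.1*I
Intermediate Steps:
j(v) = 2 - (v - 60*√v)/(2*v) (j(v) = 2 - (v - 60*√v)/(v + v) = 2 - (v - 60*√v)/(2*v))
7798/j(-39) = 7798/(3/2 + 30/√(-39)) = 7798/(3/2 + 30*(-I*√39/39)) = 7798/(3/2 - 10*I*√39/13)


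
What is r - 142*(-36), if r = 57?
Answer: 5169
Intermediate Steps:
r - 142*(-36) = 57 - 142*(-36) = 57 + 5112 = 5169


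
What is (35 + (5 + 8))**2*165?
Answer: 380160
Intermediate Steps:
(35 + (5 + 8))**2*165 = (35 + 13)**2*165 = 48**2*165 = 2304*165 = 380160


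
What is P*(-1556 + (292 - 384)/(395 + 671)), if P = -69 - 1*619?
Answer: 570623072/533 ≈ 1.0706e+6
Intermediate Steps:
P = -688 (P = -69 - 619 = -688)
P*(-1556 + (292 - 384)/(395 + 671)) = -688*(-1556 + (292 - 384)/(395 + 671)) = -688*(-1556 - 92/1066) = -688*(-1556 - 92*1/1066) = -688*(-1556 - 46/533) = -688*(-829394/533) = 570623072/533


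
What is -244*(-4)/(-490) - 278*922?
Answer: -62797908/245 ≈ -2.5632e+5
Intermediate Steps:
-244*(-4)/(-490) - 278*922 = 976*(-1/490) - 256316 = -488/245 - 256316 = -62797908/245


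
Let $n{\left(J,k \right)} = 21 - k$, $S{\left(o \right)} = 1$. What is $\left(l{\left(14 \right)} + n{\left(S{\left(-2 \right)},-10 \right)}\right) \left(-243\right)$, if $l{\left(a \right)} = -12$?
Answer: $-4617$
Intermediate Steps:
$\left(l{\left(14 \right)} + n{\left(S{\left(-2 \right)},-10 \right)}\right) \left(-243\right) = \left(-12 + \left(21 - -10\right)\right) \left(-243\right) = \left(-12 + \left(21 + 10\right)\right) \left(-243\right) = \left(-12 + 31\right) \left(-243\right) = 19 \left(-243\right) = -4617$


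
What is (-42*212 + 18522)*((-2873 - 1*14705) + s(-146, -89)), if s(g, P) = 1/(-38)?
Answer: -3212243685/19 ≈ -1.6907e+8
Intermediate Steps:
s(g, P) = -1/38
(-42*212 + 18522)*((-2873 - 1*14705) + s(-146, -89)) = (-42*212 + 18522)*((-2873 - 1*14705) - 1/38) = (-8904 + 18522)*((-2873 - 14705) - 1/38) = 9618*(-17578 - 1/38) = 9618*(-667965/38) = -3212243685/19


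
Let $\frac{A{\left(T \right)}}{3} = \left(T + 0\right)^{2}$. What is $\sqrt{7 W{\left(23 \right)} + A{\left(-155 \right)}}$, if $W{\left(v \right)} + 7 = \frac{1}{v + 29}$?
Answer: $\frac{9 \sqrt{601107}}{26} \approx 268.38$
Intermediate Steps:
$W{\left(v \right)} = -7 + \frac{1}{29 + v}$ ($W{\left(v \right)} = -7 + \frac{1}{v + 29} = -7 + \frac{1}{29 + v}$)
$A{\left(T \right)} = 3 T^{2}$ ($A{\left(T \right)} = 3 \left(T + 0\right)^{2} = 3 T^{2}$)
$\sqrt{7 W{\left(23 \right)} + A{\left(-155 \right)}} = \sqrt{7 \frac{-202 - 161}{29 + 23} + 3 \left(-155\right)^{2}} = \sqrt{7 \frac{-202 - 161}{52} + 3 \cdot 24025} = \sqrt{7 \cdot \frac{1}{52} \left(-363\right) + 72075} = \sqrt{7 \left(- \frac{363}{52}\right) + 72075} = \sqrt{- \frac{2541}{52} + 72075} = \sqrt{\frac{3745359}{52}} = \frac{9 \sqrt{601107}}{26}$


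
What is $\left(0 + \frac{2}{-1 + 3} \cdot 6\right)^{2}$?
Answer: $36$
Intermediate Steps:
$\left(0 + \frac{2}{-1 + 3} \cdot 6\right)^{2} = \left(0 + \frac{2}{2} \cdot 6\right)^{2} = \left(0 + 2 \cdot \frac{1}{2} \cdot 6\right)^{2} = \left(0 + 1 \cdot 6\right)^{2} = \left(0 + 6\right)^{2} = 6^{2} = 36$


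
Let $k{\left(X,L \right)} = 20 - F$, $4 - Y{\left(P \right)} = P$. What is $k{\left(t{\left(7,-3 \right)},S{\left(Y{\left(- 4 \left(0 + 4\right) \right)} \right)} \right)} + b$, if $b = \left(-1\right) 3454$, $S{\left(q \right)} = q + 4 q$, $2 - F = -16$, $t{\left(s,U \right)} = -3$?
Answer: $-3452$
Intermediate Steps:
$Y{\left(P \right)} = 4 - P$
$F = 18$ ($F = 2 - -16 = 2 + 16 = 18$)
$S{\left(q \right)} = 5 q$
$k{\left(X,L \right)} = 2$ ($k{\left(X,L \right)} = 20 - 18 = 2$)
$b = -3454$
$k{\left(t{\left(7,-3 \right)},S{\left(Y{\left(- 4 \left(0 + 4\right) \right)} \right)} \right)} + b = 2 - 3454 = -3452$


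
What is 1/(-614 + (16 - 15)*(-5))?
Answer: -1/619 ≈ -0.0016155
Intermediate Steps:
1/(-614 + (16 - 15)*(-5)) = 1/(-614 + 1*(-5)) = 1/(-614 - 5) = 1/(-619) = -1/619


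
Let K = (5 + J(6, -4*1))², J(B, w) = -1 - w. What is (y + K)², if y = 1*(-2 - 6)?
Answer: 3136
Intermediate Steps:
y = -8 (y = 1*(-8) = -8)
K = 64 (K = (5 + (-1 - (-4)))² = (5 + (-1 - 1*(-4)))² = (5 + (-1 + 4))² = (5 + 3)² = 8² = 64)
(y + K)² = (-8 + 64)² = 56² = 3136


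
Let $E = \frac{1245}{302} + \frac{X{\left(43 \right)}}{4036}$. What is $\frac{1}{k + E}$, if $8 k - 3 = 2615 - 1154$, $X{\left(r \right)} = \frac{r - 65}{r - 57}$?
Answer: $\frac{4266052}{798276047} \approx 0.0053441$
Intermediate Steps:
$X{\left(r \right)} = \frac{-65 + r}{-57 + r}$
$k = 183$ ($k = \frac{3}{8} + \frac{2615 - 1154}{8} = \frac{3}{8} + \frac{1}{8} \cdot 1461 = \frac{3}{8} + \frac{1461}{8} = 183$)
$E = \frac{17588531}{4266052}$ ($E = \frac{1245}{302} + \frac{\frac{1}{-57 + 43} \left(-65 + 43\right)}{4036} = 1245 \cdot \frac{1}{302} + \frac{1}{-14} \left(-22\right) \frac{1}{4036} = \frac{1245}{302} + \left(- \frac{1}{14}\right) \left(-22\right) \frac{1}{4036} = \frac{1245}{302} + \frac{11}{7} \cdot \frac{1}{4036} = \frac{1245}{302} + \frac{11}{28252} = \frac{17588531}{4266052} \approx 4.1229$)
$\frac{1}{k + E} = \frac{1}{183 + \frac{17588531}{4266052}} = \frac{1}{\frac{798276047}{4266052}} = \frac{4266052}{798276047}$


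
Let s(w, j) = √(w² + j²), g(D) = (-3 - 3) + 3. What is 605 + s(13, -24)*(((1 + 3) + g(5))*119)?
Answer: 605 + 119*√745 ≈ 3853.1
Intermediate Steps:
g(D) = -3 (g(D) = -6 + 3 = -3)
s(w, j) = √(j² + w²)
605 + s(13, -24)*(((1 + 3) + g(5))*119) = 605 + √((-24)² + 13²)*(((1 + 3) - 3)*119) = 605 + √(576 + 169)*((4 - 3)*119) = 605 + √745*(1*119) = 605 + √745*119 = 605 + 119*√745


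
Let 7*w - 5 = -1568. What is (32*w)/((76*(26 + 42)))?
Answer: -3126/2261 ≈ -1.3826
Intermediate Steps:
w = -1563/7 (w = 5/7 + (⅐)*(-1568) = 5/7 - 224 = -1563/7 ≈ -223.29)
(32*w)/((76*(26 + 42))) = (32*(-1563/7))/((76*(26 + 42))) = -50016/(7*(76*68)) = -50016/7/5168 = -50016/7*1/5168 = -3126/2261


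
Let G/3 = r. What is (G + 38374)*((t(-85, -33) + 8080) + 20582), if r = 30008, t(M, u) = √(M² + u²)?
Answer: 3680143476 + 128398*√8314 ≈ 3.6919e+9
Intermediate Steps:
G = 90024 (G = 3*30008 = 90024)
(G + 38374)*((t(-85, -33) + 8080) + 20582) = (90024 + 38374)*((√((-85)² + (-33)²) + 8080) + 20582) = 128398*((√(7225 + 1089) + 8080) + 20582) = 128398*((√8314 + 8080) + 20582) = 128398*((8080 + √8314) + 20582) = 128398*(28662 + √8314) = 3680143476 + 128398*√8314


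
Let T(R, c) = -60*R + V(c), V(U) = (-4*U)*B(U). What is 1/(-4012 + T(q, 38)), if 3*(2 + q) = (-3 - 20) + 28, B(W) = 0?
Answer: -1/3992 ≈ -0.00025050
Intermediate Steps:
q = -1/3 (q = -2 + ((-3 - 20) + 28)/3 = -2 + (-23 + 28)/3 = -2 + (1/3)*5 = -2 + 5/3 = -1/3 ≈ -0.33333)
V(U) = 0 (V(U) = -4*U*0 = 0)
T(R, c) = -60*R (T(R, c) = -60*R + 0 = -60*R)
1/(-4012 + T(q, 38)) = 1/(-4012 - 60*(-1/3)) = 1/(-4012 + 20) = 1/(-3992) = -1/3992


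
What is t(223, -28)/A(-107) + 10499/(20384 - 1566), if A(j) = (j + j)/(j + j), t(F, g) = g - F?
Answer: -4712819/18818 ≈ -250.44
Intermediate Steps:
A(j) = 1 (A(j) = (2*j)/((2*j)) = (2*j)*(1/(2*j)) = 1)
t(223, -28)/A(-107) + 10499/(20384 - 1566) = (-28 - 1*223)/1 + 10499/(20384 - 1566) = (-28 - 223)*1 + 10499/18818 = -251*1 + 10499*(1/18818) = -251 + 10499/18818 = -4712819/18818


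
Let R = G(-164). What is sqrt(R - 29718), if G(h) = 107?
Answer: I*sqrt(29611) ≈ 172.08*I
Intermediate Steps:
R = 107
sqrt(R - 29718) = sqrt(107 - 29718) = sqrt(-29611) = I*sqrt(29611)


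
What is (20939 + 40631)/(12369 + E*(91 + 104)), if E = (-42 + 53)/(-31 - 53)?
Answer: 1723960/345617 ≈ 4.9881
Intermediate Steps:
E = -11/84 (E = 11/(-84) = 11*(-1/84) = -11/84 ≈ -0.13095)
(20939 + 40631)/(12369 + E*(91 + 104)) = (20939 + 40631)/(12369 - 11*(91 + 104)/84) = 61570/(12369 - 11/84*195) = 61570/(12369 - 715/28) = 61570/(345617/28) = 61570*(28/345617) = 1723960/345617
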